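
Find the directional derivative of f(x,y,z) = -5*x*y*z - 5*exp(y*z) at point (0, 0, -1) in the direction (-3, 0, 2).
0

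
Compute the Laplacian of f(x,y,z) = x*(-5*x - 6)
-10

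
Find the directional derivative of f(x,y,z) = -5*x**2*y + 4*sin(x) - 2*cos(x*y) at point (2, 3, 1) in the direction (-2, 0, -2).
sqrt(2)*(-2*cos(2) - 3*sin(6) + 30)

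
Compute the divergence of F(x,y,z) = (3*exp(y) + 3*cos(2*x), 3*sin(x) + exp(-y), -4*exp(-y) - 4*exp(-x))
-6*sin(2*x) - exp(-y)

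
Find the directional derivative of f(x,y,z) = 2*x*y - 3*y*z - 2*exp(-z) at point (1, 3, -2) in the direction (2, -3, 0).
-12*sqrt(13)/13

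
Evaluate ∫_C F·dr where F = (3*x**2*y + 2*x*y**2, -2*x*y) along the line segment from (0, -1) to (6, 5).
1044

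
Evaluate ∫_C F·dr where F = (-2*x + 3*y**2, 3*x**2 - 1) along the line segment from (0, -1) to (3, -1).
0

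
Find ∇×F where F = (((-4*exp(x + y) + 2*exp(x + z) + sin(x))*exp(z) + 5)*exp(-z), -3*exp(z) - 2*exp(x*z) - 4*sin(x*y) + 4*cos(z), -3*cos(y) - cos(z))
(2*x*exp(x*z) + 3*exp(z) + 3*sin(y) + 4*sin(z), (2*exp(x + 2*z) - 5)*exp(-z), -4*y*cos(x*y) - 2*z*exp(x*z) + 4*exp(x + y))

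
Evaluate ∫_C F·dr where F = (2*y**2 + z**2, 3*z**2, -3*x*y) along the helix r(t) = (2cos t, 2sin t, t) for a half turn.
-12*pi - 2*pi**2 - 40/3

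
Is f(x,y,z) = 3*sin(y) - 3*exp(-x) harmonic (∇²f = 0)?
No, ∇²f = -3*sin(y) - 3*exp(-x)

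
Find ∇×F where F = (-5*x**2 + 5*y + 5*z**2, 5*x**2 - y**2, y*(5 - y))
(5 - 2*y, 10*z, 10*x - 5)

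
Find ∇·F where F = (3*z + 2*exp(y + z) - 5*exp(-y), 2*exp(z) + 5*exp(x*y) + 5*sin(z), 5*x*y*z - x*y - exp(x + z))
5*x*y + 5*x*exp(x*y) - exp(x + z)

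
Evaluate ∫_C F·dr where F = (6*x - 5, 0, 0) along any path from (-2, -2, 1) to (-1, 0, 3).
-14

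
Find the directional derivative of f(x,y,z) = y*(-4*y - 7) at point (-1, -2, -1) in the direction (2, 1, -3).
9*sqrt(14)/14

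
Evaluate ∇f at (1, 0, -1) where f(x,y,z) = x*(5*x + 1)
(11, 0, 0)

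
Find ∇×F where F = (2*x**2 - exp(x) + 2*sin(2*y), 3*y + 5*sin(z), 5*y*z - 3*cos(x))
(5*z - 5*cos(z), -3*sin(x), -4*cos(2*y))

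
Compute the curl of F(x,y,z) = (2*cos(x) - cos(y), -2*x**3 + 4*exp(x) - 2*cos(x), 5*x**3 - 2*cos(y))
(2*sin(y), -15*x**2, -6*x**2 + 4*exp(x) + 2*sin(x) - sin(y))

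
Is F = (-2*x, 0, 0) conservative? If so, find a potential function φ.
Yes, F is conservative. φ = -x**2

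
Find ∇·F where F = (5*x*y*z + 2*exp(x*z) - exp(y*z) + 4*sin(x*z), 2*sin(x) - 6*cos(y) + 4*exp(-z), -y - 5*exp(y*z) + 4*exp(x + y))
5*y*z - 5*y*exp(y*z) + 2*z*exp(x*z) + 4*z*cos(x*z) + 6*sin(y)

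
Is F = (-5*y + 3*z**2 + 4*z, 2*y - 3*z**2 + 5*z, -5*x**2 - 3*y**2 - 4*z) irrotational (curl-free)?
No, ∇×F = (-6*y + 6*z - 5, 10*x + 6*z + 4, 5)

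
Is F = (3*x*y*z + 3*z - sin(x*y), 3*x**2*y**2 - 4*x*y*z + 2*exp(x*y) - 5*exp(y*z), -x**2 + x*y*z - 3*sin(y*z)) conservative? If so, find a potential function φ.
No, ∇×F = (4*x*y + x*z + 5*y*exp(y*z) - 3*z*cos(y*z), 3*x*y + 2*x - y*z + 3, 6*x*y**2 - 3*x*z + x*cos(x*y) - 4*y*z + 2*y*exp(x*y)) ≠ 0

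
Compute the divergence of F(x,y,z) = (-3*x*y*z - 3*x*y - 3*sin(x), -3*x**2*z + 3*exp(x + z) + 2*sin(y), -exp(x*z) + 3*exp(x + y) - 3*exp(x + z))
-x*exp(x*z) - 3*y*z - 3*y - 3*exp(x + z) - 3*cos(x) + 2*cos(y)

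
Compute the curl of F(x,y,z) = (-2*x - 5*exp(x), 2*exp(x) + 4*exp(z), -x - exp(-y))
(-4*exp(z) + exp(-y), 1, 2*exp(x))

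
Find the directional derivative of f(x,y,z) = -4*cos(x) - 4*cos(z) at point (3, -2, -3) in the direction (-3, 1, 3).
-24*sqrt(19)*sin(3)/19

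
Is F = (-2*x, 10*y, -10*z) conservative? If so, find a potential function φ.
Yes, F is conservative. φ = -x**2 + 5*y**2 - 5*z**2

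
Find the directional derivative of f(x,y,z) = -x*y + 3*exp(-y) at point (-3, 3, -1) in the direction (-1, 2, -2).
3 - 2*exp(-3)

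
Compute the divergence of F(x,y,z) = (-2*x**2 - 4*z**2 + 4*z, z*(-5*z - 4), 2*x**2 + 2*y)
-4*x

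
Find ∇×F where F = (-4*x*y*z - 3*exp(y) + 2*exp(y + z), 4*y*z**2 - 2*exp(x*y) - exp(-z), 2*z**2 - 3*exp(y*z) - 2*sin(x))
(-8*y*z - 3*z*exp(y*z) - exp(-z), -4*x*y + 2*exp(y + z) + 2*cos(x), 4*x*z - 2*y*exp(x*y) + 3*exp(y) - 2*exp(y + z))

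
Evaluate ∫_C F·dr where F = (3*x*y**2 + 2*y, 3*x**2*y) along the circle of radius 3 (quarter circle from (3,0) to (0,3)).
-9*pi/2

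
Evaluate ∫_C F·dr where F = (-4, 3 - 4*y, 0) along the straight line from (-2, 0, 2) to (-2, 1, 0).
1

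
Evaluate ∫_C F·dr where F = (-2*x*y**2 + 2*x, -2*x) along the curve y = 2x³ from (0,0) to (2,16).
-300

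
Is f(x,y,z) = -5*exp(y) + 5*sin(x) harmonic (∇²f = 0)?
No, ∇²f = -5*exp(y) - 5*sin(x)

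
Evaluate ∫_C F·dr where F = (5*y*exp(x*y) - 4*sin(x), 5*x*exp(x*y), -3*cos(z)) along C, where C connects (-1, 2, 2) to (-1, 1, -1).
-5*exp(-2) + 5*exp(-1) + 3*sin(1) + 3*sin(2)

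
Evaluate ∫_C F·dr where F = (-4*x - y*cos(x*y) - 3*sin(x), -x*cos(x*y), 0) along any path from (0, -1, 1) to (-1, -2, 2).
-5 - sin(2) + 3*cos(1)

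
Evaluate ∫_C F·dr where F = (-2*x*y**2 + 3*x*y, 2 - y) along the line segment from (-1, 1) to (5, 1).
12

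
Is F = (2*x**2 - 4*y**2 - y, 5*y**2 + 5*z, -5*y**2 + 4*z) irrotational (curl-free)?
No, ∇×F = (-10*y - 5, 0, 8*y + 1)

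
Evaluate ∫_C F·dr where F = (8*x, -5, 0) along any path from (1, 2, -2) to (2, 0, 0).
22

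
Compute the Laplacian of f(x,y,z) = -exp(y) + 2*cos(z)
-exp(y) - 2*cos(z)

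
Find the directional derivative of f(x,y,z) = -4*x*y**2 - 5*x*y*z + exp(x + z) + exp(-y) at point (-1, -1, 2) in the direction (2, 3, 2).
sqrt(17)*(E + 8)/17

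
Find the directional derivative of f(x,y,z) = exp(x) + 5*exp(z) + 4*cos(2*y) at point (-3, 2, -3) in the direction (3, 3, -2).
-sqrt(22)*(24*exp(3)*sin(4) + 7)*exp(-3)/22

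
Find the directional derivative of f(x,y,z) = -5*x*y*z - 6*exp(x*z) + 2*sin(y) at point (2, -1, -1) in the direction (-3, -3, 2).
sqrt(22)*(-42 - 6*exp(2)*cos(1) + 5*exp(2))*exp(-2)/22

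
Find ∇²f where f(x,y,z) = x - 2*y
0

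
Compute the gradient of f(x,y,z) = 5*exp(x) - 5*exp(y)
(5*exp(x), -5*exp(y), 0)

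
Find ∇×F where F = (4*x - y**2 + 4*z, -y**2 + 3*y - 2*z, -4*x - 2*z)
(2, 8, 2*y)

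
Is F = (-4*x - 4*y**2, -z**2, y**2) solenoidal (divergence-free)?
No, ∇·F = -4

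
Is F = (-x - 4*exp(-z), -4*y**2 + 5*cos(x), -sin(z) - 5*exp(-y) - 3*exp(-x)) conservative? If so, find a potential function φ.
No, ∇×F = (5*exp(-y), 4*exp(-z) - 3*exp(-x), -5*sin(x)) ≠ 0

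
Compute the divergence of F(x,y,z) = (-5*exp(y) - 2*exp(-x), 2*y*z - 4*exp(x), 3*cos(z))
2*z - 3*sin(z) + 2*exp(-x)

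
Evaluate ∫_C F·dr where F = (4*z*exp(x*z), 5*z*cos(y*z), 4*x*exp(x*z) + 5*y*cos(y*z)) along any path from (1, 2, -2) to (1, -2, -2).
10*sin(4)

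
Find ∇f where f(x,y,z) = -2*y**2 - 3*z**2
(0, -4*y, -6*z)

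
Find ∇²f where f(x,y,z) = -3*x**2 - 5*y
-6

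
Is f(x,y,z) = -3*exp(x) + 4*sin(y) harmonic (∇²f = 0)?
No, ∇²f = -3*exp(x) - 4*sin(y)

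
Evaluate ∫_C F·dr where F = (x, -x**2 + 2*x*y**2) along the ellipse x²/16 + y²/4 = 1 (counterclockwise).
16*pi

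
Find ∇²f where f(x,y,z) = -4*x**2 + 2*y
-8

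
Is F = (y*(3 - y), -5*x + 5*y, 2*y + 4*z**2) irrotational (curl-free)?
No, ∇×F = (2, 0, 2*y - 8)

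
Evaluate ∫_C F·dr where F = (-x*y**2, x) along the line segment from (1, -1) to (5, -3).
-206/3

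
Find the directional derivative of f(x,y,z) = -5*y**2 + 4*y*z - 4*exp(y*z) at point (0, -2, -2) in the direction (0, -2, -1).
8*sqrt(5)*(-3*exp(4) - 2)/5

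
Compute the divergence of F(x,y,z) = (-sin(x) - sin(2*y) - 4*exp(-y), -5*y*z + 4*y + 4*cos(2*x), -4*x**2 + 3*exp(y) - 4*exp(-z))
-5*z - cos(x) + 4 + 4*exp(-z)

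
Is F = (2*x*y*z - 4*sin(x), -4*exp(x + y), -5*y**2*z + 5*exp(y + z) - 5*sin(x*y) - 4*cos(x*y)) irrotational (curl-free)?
No, ∇×F = (4*x*sin(x*y) - 5*x*cos(x*y) - 10*y*z + 5*exp(y + z), y*(2*x - 4*sin(x*y) + 5*cos(x*y)), -2*x*z - 4*exp(x + y))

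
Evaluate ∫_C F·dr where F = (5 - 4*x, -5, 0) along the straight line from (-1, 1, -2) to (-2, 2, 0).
-16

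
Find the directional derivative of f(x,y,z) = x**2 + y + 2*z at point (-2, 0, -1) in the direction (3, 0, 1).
-sqrt(10)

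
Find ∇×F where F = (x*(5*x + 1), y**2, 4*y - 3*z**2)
(4, 0, 0)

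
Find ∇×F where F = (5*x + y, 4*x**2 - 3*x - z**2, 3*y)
(2*z + 3, 0, 8*x - 4)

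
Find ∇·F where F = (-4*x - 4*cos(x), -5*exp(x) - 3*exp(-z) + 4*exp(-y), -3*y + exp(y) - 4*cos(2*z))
4*sin(x) + 8*sin(2*z) - 4 - 4*exp(-y)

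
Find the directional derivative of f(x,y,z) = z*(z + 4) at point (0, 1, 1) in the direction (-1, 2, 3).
9*sqrt(14)/7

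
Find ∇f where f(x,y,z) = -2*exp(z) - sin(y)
(0, -cos(y), -2*exp(z))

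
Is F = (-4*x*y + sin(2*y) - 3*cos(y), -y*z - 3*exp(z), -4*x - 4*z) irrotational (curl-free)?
No, ∇×F = (y + 3*exp(z), 4, 4*x - 3*sin(y) - 2*cos(2*y))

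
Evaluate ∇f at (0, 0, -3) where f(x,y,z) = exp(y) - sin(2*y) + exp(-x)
(-1, -1, 0)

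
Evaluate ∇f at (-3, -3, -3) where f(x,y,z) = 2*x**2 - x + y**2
(-13, -6, 0)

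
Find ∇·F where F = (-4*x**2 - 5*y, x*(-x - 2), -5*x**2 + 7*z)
7 - 8*x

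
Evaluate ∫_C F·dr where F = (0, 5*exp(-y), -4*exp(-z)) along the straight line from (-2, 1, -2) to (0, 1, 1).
4*(1 - exp(3))*exp(-1)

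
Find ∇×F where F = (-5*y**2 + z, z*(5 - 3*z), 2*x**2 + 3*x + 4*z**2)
(6*z - 5, -4*x - 2, 10*y)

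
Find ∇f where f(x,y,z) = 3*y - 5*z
(0, 3, -5)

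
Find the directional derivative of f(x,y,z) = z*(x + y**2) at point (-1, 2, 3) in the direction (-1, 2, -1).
3*sqrt(6)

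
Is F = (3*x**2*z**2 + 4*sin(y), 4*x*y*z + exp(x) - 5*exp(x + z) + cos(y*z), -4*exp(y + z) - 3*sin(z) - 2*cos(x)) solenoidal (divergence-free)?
No, ∇·F = 6*x*z**2 + 4*x*z - z*sin(y*z) - 4*exp(y + z) - 3*cos(z)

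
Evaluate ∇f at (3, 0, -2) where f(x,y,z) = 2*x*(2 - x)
(-8, 0, 0)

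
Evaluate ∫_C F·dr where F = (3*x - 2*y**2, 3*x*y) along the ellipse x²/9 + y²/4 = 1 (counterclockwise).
0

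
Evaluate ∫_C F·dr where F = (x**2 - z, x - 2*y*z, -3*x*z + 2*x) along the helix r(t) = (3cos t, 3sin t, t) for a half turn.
12*pi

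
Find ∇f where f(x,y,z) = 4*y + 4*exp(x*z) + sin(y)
(4*z*exp(x*z), cos(y) + 4, 4*x*exp(x*z))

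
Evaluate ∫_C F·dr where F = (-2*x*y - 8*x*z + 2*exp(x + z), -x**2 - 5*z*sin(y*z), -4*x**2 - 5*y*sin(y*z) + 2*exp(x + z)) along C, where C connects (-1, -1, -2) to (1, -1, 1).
-12 - 2*exp(-3) - 5*cos(2) + 5*cos(1) + 2*exp(2)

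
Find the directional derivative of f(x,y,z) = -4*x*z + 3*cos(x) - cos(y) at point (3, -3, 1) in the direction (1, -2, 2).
-28/3 - sin(3)/3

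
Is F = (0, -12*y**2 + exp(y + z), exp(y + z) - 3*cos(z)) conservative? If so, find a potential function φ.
Yes, F is conservative. φ = -4*y**3 + exp(y + z) - 3*sin(z)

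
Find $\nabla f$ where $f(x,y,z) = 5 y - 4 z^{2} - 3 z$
(0, 5, -8*z - 3)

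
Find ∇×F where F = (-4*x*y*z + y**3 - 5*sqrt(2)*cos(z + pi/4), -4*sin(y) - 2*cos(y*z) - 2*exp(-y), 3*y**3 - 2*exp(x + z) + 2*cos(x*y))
(-2*x*sin(x*y) + 9*y**2 - 2*y*sin(y*z), -4*x*y + 2*y*sin(x*y) + 2*exp(x + z) + 5*sqrt(2)*sin(z + pi/4), 4*x*z - 3*y**2)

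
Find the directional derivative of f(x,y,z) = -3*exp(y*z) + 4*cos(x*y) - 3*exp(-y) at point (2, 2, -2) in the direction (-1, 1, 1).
sqrt(3)*exp(-2)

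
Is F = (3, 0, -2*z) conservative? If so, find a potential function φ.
Yes, F is conservative. φ = 3*x - z**2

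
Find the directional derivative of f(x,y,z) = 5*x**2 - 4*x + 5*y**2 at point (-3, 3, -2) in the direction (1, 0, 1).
-17*sqrt(2)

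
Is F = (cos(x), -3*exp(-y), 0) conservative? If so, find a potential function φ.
Yes, F is conservative. φ = sin(x) + 3*exp(-y)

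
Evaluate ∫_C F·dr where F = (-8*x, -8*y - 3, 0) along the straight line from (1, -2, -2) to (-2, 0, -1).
-2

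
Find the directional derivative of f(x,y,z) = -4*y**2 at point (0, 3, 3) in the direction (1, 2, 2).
-16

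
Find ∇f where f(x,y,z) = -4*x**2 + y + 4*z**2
(-8*x, 1, 8*z)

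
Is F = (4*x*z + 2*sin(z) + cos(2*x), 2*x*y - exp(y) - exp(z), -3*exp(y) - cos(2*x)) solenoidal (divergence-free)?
No, ∇·F = 2*x + 4*z - exp(y) - 2*sin(2*x)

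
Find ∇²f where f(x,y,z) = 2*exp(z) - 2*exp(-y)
2*exp(z) - 2*exp(-y)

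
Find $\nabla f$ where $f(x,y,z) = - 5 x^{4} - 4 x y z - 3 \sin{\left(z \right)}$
(-20*x**3 - 4*y*z, -4*x*z, -4*x*y - 3*cos(z))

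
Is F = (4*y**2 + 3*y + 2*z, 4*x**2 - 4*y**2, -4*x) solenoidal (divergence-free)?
No, ∇·F = -8*y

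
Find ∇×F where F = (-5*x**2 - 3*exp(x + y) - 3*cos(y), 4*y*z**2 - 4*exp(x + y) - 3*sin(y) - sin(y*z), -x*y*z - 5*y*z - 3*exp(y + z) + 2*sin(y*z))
(-x*z - 8*y*z + y*cos(y*z) + 2*z*cos(y*z) - 5*z - 3*exp(y + z), y*z, -exp(x + y) - 3*sin(y))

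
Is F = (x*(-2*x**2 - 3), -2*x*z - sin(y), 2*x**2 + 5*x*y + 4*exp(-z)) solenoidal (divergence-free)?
No, ∇·F = -6*x**2 - cos(y) - 3 - 4*exp(-z)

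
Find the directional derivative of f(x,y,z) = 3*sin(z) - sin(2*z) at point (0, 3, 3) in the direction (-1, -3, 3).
3*sqrt(19)*(3*cos(3) - 2*cos(6))/19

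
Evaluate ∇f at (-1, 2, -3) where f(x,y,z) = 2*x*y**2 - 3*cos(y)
(8, -8 + 3*sin(2), 0)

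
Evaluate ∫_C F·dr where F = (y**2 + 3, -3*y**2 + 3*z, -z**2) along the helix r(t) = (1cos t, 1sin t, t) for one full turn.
-8*pi**3/3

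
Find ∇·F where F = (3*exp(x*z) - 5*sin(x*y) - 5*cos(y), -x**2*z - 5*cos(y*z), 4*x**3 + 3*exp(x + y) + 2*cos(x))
-5*y*cos(x*y) + 3*z*exp(x*z) + 5*z*sin(y*z)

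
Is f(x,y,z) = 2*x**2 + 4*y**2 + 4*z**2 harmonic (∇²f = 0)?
No, ∇²f = 20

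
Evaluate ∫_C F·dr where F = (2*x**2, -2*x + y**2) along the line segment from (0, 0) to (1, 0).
2/3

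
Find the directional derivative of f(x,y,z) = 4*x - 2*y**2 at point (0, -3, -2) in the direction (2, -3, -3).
-14*sqrt(22)/11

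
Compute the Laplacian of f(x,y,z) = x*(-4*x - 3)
-8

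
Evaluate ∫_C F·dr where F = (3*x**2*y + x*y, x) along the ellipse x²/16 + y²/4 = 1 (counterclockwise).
-88*pi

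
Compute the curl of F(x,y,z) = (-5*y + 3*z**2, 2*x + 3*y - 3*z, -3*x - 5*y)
(-2, 6*z + 3, 7)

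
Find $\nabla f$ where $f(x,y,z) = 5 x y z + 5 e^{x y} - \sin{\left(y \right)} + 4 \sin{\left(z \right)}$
(5*y*(z + exp(x*y)), 5*x*z + 5*x*exp(x*y) - cos(y), 5*x*y + 4*cos(z))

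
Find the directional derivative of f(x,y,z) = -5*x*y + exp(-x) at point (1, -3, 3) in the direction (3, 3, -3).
sqrt(3)*(-1 + 10*E)*exp(-1)/3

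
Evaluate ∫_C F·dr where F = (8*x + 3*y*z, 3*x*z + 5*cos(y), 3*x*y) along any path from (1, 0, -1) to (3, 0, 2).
32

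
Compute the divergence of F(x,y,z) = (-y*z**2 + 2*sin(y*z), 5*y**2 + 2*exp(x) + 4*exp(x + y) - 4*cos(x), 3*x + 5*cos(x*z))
-5*x*sin(x*z) + 10*y + 4*exp(x + y)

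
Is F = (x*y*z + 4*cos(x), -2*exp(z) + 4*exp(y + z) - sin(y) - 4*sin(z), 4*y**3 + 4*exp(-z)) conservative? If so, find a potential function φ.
No, ∇×F = (12*y**2 + 2*exp(z) - 4*exp(y + z) + 4*cos(z), x*y, -x*z) ≠ 0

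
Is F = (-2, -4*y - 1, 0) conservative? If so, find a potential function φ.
Yes, F is conservative. φ = -2*x - 2*y**2 - y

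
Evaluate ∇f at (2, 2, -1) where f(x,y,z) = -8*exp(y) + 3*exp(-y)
(0, (-8*exp(4) - 3)*exp(-2), 0)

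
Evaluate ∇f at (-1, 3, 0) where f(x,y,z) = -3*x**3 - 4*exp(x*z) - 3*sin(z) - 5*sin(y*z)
(-9, 0, -14)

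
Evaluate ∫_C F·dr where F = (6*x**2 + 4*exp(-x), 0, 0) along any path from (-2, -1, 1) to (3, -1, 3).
-4*exp(-3) + 4*exp(2) + 70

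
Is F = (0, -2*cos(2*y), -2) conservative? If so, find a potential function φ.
Yes, F is conservative. φ = -2*z - sin(2*y)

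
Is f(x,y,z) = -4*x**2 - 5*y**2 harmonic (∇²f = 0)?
No, ∇²f = -18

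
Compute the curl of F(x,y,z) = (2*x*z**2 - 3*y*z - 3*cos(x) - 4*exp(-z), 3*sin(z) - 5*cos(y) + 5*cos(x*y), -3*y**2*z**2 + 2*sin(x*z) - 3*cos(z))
(-6*y*z**2 - 3*cos(z), 4*x*z - 3*y - 2*z*cos(x*z) + 4*exp(-z), -5*y*sin(x*y) + 3*z)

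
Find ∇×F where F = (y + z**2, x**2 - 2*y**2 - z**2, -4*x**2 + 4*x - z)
(2*z, 8*x + 2*z - 4, 2*x - 1)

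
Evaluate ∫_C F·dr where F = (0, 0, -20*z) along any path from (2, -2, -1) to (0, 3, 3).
-80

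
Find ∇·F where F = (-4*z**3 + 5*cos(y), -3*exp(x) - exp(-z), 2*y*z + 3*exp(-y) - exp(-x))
2*y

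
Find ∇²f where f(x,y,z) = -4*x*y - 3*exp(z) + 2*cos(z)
-3*exp(z) - 2*cos(z)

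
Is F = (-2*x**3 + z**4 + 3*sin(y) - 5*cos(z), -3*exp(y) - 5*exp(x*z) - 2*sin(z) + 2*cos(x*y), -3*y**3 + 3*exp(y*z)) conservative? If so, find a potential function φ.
No, ∇×F = (5*x*exp(x*z) - 9*y**2 + 3*z*exp(y*z) + 2*cos(z), 4*z**3 + 5*sin(z), -2*y*sin(x*y) - 5*z*exp(x*z) - 3*cos(y)) ≠ 0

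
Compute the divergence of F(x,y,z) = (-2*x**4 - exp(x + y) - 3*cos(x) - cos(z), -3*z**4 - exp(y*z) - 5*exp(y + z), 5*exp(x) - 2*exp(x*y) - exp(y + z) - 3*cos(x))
-8*x**3 - z*exp(y*z) - exp(x + y) - 6*exp(y + z) + 3*sin(x)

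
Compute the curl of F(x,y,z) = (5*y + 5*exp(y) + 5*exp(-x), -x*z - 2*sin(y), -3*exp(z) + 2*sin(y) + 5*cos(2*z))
(x + 2*cos(y), 0, -z - 5*exp(y) - 5)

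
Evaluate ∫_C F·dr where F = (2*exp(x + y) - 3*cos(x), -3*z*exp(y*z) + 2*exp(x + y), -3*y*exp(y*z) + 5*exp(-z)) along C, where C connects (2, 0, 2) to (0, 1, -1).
-7*sinh(2) - 6*cosh(1) + 3*sin(2) + 3 + 3*cosh(2)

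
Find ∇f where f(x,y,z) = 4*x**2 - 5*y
(8*x, -5, 0)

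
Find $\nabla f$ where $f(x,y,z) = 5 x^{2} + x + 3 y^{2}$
(10*x + 1, 6*y, 0)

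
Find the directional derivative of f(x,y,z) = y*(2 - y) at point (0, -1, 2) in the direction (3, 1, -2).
2*sqrt(14)/7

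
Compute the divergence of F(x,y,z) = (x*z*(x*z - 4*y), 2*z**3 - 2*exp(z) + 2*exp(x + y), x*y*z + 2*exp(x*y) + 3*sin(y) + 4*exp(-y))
x*y + x*z**2 + z*(x*z - 4*y) + 2*exp(x + y)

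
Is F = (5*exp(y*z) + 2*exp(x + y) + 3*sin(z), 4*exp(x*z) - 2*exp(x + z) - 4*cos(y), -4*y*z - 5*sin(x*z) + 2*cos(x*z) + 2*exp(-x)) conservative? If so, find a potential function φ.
No, ∇×F = (-4*x*exp(x*z) - 4*z + 2*exp(x + z), 5*y*exp(y*z) + 2*z*sin(x*z) + 5*z*cos(x*z) + 3*cos(z) + 2*exp(-x), 4*z*exp(x*z) - 5*z*exp(y*z) - 2*exp(x + y) - 2*exp(x + z)) ≠ 0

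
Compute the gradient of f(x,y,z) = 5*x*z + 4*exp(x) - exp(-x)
(5*z + 4*exp(x) + exp(-x), 0, 5*x)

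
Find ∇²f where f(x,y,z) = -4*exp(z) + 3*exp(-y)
-4*exp(z) + 3*exp(-y)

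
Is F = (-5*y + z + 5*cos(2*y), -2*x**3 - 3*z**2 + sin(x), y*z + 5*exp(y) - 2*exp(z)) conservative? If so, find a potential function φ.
No, ∇×F = (7*z + 5*exp(y), 1, -6*x**2 + 10*sin(2*y) + cos(x) + 5) ≠ 0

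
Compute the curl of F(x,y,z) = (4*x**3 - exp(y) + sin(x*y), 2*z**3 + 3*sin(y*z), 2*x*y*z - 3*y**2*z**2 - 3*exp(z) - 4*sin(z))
(2*x*z - 6*y*z**2 - 3*y*cos(y*z) - 6*z**2, -2*y*z, -x*cos(x*y) + exp(y))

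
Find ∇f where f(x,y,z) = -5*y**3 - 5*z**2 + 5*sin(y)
(0, -15*y**2 + 5*cos(y), -10*z)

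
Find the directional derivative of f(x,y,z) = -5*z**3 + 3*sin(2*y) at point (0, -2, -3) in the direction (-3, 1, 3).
3*sqrt(19)*(-135 + 2*cos(4))/19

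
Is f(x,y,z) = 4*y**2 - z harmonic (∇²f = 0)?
No, ∇²f = 8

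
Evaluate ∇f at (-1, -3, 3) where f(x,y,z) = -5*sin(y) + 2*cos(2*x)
(4*sin(2), -5*cos(3), 0)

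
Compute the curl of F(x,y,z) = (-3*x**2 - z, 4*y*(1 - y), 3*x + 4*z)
(0, -4, 0)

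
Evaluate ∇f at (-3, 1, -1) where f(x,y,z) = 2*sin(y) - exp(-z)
(0, 2*cos(1), E)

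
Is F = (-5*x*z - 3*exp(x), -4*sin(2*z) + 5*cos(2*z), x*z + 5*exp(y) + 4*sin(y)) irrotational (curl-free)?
No, ∇×F = (5*exp(y) + 10*sin(2*z) + 4*cos(y) + 8*cos(2*z), -5*x - z, 0)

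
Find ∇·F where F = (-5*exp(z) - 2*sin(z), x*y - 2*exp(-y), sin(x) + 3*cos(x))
x + 2*exp(-y)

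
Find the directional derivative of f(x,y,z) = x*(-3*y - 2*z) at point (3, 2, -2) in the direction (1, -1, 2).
-5*sqrt(6)/6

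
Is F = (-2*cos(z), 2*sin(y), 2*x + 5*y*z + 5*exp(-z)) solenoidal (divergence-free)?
No, ∇·F = 5*y + 2*cos(y) - 5*exp(-z)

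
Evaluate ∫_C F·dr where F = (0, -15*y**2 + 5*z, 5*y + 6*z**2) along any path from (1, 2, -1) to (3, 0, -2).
36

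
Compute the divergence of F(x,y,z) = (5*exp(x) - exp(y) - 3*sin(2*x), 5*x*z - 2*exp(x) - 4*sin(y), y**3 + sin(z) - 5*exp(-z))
5*exp(x) - 6*cos(2*x) - 4*cos(y) + cos(z) + 5*exp(-z)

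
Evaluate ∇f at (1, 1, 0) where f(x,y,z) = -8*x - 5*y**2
(-8, -10, 0)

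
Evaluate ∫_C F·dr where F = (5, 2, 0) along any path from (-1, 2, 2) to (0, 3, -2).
7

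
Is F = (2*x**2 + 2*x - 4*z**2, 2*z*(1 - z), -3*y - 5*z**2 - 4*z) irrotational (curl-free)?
No, ∇×F = (4*z - 5, -8*z, 0)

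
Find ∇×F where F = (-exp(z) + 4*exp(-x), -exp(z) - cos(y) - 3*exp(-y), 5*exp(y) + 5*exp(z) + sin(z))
(5*exp(y) + exp(z), -exp(z), 0)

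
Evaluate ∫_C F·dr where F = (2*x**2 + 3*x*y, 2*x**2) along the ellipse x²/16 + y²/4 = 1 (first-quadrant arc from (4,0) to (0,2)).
-32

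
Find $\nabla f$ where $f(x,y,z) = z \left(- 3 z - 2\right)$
(0, 0, -6*z - 2)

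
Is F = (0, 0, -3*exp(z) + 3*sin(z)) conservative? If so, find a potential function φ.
Yes, F is conservative. φ = -3*exp(z) - 3*cos(z)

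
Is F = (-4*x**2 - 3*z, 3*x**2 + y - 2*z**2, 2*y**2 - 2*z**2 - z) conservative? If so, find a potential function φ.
No, ∇×F = (4*y + 4*z, -3, 6*x) ≠ 0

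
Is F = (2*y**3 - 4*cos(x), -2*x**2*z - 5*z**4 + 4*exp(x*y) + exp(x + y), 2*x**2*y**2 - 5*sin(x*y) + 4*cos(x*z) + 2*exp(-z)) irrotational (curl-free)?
No, ∇×F = (4*x**2*y + 2*x**2 - 5*x*cos(x*y) + 20*z**3, -4*x*y**2 + 5*y*cos(x*y) + 4*z*sin(x*z), -4*x*z - 6*y**2 + 4*y*exp(x*y) + exp(x + y))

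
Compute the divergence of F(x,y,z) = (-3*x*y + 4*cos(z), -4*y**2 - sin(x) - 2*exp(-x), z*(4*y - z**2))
-7*y - 3*z**2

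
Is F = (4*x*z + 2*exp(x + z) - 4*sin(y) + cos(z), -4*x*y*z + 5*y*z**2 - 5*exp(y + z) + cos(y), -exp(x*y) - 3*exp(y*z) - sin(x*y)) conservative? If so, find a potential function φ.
No, ∇×F = (4*x*y - x*exp(x*y) - x*cos(x*y) - 10*y*z - 3*z*exp(y*z) + 5*exp(y + z), 4*x + y*exp(x*y) + y*cos(x*y) + 2*exp(x + z) - sin(z), -4*y*z + 4*cos(y)) ≠ 0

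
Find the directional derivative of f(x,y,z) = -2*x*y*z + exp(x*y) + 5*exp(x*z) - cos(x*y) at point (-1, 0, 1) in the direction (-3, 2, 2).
sqrt(17)*(-25 + 2*E)*exp(-1)/17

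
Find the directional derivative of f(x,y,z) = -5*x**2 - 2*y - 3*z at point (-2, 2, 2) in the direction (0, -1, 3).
-7*sqrt(10)/10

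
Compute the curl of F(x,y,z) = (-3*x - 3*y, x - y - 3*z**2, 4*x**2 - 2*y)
(6*z - 2, -8*x, 4)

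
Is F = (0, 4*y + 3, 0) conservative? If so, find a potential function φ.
Yes, F is conservative. φ = y*(2*y + 3)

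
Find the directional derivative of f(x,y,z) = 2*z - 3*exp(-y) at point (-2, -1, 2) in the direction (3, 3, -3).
sqrt(3)*(-2/3 + E)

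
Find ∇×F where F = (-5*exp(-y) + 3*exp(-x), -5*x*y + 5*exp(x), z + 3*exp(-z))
(0, 0, -5*y + 5*exp(x) - 5*exp(-y))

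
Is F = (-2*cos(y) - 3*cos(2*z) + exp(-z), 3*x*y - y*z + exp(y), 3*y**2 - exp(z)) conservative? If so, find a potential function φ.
No, ∇×F = (7*y, 6*sin(2*z) - exp(-z), 3*y - 2*sin(y)) ≠ 0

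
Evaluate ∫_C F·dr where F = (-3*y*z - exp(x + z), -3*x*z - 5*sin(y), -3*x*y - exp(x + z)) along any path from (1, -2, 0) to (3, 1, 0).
-exp(3) - 5*cos(2) + 5*cos(1) + E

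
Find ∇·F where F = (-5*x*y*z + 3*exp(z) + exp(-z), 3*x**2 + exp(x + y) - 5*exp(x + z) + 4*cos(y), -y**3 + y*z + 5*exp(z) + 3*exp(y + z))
-5*y*z + y + 5*exp(z) + exp(x + y) + 3*exp(y + z) - 4*sin(y)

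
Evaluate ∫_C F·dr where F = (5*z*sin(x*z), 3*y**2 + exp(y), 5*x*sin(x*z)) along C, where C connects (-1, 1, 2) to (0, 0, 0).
-5 - E + 5*cos(2)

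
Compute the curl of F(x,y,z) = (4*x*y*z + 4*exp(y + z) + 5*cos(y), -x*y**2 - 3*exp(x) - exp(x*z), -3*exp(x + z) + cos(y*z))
(x*exp(x*z) - z*sin(y*z), 4*x*y + 3*exp(x + z) + 4*exp(y + z), -4*x*z - y**2 - z*exp(x*z) - 3*exp(x) - 4*exp(y + z) + 5*sin(y))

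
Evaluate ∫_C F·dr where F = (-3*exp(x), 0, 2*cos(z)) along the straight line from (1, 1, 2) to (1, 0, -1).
-2*sin(2) - 2*sin(1)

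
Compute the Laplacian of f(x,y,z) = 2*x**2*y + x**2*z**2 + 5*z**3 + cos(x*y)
-x**2*cos(x*y) + 2*x**2 - y**2*cos(x*y) + 4*y + 2*z**2 + 30*z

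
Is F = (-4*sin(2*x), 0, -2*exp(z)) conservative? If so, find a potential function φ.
Yes, F is conservative. φ = -2*exp(z) + 2*cos(2*x)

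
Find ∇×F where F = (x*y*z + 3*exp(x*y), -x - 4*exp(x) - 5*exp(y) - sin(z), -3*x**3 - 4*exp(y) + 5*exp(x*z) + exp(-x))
(-4*exp(y) + cos(z), 9*x**2 + x*y - 5*z*exp(x*z) + exp(-x), -x*z - 3*x*exp(x*y) - 4*exp(x) - 1)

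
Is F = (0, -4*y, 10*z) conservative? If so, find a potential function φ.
Yes, F is conservative. φ = -2*y**2 + 5*z**2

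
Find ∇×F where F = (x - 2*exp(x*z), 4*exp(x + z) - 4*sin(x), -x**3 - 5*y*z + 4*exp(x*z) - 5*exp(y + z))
(-5*z - 4*exp(x + z) - 5*exp(y + z), 3*x**2 - 2*x*exp(x*z) - 4*z*exp(x*z), 4*exp(x + z) - 4*cos(x))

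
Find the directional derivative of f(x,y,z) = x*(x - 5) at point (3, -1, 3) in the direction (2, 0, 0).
1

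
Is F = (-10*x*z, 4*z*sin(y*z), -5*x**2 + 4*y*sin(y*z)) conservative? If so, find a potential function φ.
Yes, F is conservative. φ = -5*x**2*z - 4*cos(y*z)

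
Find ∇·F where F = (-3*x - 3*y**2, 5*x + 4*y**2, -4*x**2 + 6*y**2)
8*y - 3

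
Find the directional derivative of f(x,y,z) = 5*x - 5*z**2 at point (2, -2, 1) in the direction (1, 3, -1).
15*sqrt(11)/11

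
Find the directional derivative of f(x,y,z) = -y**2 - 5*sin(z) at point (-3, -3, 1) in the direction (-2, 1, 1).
sqrt(6)*(6 - 5*cos(1))/6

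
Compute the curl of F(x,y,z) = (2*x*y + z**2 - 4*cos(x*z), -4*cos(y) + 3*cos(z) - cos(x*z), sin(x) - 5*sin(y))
(-x*sin(x*z) + 3*sin(z) - 5*cos(y), 4*x*sin(x*z) + 2*z - cos(x), -2*x + z*sin(x*z))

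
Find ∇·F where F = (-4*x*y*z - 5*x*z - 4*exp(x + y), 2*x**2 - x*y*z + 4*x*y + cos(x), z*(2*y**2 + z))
-x*z + 4*x + 2*y**2 - 4*y*z - 3*z - 4*exp(x + y)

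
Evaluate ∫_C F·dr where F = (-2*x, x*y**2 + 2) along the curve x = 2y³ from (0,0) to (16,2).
-692/3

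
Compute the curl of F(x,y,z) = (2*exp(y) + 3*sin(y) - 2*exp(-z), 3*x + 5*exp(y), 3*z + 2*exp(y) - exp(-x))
(2*exp(y), 2*exp(-z) - exp(-x), -2*exp(y) - 3*cos(y) + 3)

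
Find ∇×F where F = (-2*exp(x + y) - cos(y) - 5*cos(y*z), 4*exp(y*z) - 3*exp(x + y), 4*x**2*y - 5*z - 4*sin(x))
(4*x**2 - 4*y*exp(y*z), -8*x*y + 5*y*sin(y*z) + 4*cos(x), -5*z*sin(y*z) - exp(x + y) - sin(y))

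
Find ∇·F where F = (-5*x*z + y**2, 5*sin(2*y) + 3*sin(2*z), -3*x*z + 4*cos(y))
-3*x - 5*z + 10*cos(2*y)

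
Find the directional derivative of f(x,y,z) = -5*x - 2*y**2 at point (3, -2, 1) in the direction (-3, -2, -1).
-sqrt(14)/14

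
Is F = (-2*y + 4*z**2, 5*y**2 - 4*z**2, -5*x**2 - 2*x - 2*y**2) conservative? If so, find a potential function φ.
No, ∇×F = (-4*y + 8*z, 10*x + 8*z + 2, 2) ≠ 0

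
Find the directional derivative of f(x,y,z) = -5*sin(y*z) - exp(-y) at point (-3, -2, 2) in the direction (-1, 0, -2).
-4*sqrt(5)*cos(4)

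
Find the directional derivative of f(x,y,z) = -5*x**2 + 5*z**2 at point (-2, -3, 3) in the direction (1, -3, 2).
40*sqrt(14)/7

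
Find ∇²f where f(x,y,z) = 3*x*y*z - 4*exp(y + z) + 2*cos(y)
-8*exp(y + z) - 2*cos(y)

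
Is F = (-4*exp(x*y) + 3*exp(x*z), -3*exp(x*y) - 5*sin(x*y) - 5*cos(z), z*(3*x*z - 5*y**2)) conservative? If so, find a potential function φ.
No, ∇×F = (-10*y*z - 5*sin(z), 3*x*exp(x*z) - 3*z**2, 4*x*exp(x*y) - 3*y*exp(x*y) - 5*y*cos(x*y)) ≠ 0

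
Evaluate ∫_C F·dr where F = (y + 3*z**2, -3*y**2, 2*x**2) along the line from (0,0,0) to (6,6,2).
-126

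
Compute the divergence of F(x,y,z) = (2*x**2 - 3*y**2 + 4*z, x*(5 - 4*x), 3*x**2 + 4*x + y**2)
4*x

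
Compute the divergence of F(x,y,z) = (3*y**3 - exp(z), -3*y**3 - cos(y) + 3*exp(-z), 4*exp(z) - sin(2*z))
-9*y**2 + 4*exp(z) + sin(y) - 2*cos(2*z)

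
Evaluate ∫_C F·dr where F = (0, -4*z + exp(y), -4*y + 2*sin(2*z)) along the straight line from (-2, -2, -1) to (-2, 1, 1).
-exp(-2) + E + 4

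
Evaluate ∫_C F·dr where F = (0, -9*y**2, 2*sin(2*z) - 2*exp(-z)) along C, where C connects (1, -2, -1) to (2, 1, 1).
-27 - 4*sinh(1)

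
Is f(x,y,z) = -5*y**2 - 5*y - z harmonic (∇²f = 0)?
No, ∇²f = -10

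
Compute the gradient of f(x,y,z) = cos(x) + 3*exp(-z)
(-sin(x), 0, -3*exp(-z))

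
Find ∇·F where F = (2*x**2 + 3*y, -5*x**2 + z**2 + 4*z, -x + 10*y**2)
4*x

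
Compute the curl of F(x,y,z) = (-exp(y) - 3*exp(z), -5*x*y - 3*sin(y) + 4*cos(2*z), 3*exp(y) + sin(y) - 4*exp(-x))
(3*exp(y) + 8*sin(2*z) + cos(y), -3*exp(z) - 4*exp(-x), -5*y + exp(y))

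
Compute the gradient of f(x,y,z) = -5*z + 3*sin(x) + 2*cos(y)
(3*cos(x), -2*sin(y), -5)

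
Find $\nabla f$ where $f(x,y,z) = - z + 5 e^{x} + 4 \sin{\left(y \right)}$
(5*exp(x), 4*cos(y), -1)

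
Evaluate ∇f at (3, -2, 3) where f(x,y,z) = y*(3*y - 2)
(0, -14, 0)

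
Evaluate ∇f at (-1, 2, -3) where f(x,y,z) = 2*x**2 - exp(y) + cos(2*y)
(-4, -exp(2) - 2*sin(4), 0)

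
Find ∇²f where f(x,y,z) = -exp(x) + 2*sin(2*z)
-exp(x) - 8*sin(2*z)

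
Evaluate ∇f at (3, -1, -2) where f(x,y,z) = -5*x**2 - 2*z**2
(-30, 0, 8)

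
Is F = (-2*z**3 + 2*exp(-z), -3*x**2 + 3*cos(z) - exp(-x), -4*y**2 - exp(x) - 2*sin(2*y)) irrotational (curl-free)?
No, ∇×F = (-8*y + 3*sin(z) - 4*cos(2*y), -6*z**2 + exp(x) - 2*exp(-z), -6*x + exp(-x))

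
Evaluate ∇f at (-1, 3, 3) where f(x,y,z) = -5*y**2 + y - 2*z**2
(0, -29, -12)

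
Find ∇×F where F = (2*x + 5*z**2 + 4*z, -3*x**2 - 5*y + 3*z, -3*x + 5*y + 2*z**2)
(2, 10*z + 7, -6*x)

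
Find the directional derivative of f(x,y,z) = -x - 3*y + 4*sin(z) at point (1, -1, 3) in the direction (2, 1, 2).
8*cos(3)/3 - 5/3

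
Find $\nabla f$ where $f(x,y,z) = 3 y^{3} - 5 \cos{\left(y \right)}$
(0, 9*y**2 + 5*sin(y), 0)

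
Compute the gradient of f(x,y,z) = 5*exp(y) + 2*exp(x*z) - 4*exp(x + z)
(2*z*exp(x*z) - 4*exp(x + z), 5*exp(y), 2*x*exp(x*z) - 4*exp(x + z))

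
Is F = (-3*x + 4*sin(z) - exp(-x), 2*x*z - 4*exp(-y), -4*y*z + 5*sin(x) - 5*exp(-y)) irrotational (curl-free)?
No, ∇×F = (-2*x - 4*z + 5*exp(-y), -5*cos(x) + 4*cos(z), 2*z)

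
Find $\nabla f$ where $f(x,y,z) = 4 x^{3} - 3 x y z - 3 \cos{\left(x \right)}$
(12*x**2 - 3*y*z + 3*sin(x), -3*x*z, -3*x*y)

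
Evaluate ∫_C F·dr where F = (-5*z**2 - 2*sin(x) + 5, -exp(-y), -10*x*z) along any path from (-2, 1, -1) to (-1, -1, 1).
-2*cos(2) + 2*cos(1) + 2*sinh(1)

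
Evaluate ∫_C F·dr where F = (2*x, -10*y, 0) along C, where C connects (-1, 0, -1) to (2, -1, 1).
-2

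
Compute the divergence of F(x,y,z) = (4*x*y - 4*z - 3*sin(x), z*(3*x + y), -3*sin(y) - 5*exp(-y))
4*y + z - 3*cos(x)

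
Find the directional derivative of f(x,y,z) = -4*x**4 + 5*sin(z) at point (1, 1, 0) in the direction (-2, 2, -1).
9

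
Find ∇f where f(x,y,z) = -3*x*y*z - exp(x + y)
(-3*y*z - exp(x + y), -3*x*z - exp(x + y), -3*x*y)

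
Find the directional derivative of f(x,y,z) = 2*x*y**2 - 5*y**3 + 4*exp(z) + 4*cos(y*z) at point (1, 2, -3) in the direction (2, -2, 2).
4*sqrt(3)*(5*exp(3)*sin(6) + 1 + 15*exp(3))*exp(-3)/3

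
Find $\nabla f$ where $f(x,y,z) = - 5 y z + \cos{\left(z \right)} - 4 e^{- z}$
(0, -5*z, -5*y - sin(z) + 4*exp(-z))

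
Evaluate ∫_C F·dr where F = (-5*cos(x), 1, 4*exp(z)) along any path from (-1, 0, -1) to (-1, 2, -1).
2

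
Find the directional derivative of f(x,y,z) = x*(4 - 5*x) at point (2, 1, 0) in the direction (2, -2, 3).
-32*sqrt(17)/17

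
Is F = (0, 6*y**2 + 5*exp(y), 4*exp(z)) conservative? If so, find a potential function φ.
Yes, F is conservative. φ = 2*y**3 + 5*exp(y) + 4*exp(z)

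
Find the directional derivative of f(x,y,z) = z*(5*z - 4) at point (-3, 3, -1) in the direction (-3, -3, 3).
-14*sqrt(3)/3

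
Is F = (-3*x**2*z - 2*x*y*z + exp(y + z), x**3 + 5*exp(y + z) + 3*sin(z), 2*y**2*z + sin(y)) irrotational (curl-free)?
No, ∇×F = (4*y*z - 5*exp(y + z) + cos(y) - 3*cos(z), -3*x**2 - 2*x*y + exp(y + z), 3*x**2 + 2*x*z - exp(y + z))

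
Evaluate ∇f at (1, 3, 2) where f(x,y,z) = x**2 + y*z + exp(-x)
(2 - exp(-1), 2, 3)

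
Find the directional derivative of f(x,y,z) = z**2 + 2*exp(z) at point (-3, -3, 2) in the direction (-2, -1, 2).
8/3 + 4*exp(2)/3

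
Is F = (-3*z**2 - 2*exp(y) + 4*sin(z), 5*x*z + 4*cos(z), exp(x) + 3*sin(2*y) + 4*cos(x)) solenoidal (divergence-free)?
Yes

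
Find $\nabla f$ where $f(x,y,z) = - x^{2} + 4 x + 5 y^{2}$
(4 - 2*x, 10*y, 0)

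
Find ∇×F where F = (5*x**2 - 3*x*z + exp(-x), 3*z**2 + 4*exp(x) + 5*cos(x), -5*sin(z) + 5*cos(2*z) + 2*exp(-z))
(-6*z, -3*x, 4*exp(x) - 5*sin(x))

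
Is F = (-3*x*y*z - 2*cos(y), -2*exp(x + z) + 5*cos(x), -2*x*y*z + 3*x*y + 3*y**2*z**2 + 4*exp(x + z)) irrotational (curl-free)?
No, ∇×F = (-2*x*z + 3*x + 6*y*z**2 + 2*exp(x + z), -3*x*y + 2*y*z - 3*y - 4*exp(x + z), 3*x*z - 2*exp(x + z) - 5*sin(x) - 2*sin(y))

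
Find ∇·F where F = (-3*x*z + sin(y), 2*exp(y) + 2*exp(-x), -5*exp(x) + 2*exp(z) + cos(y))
-3*z + 2*exp(y) + 2*exp(z)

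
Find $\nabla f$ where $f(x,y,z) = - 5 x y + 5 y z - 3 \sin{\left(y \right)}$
(-5*y, -5*x + 5*z - 3*cos(y), 5*y)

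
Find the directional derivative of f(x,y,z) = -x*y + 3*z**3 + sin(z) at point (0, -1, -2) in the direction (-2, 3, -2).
-2*sqrt(17)*(cos(2) + 37)/17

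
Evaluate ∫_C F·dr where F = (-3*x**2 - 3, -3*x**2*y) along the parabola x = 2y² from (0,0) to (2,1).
-16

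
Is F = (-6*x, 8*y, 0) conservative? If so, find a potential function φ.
Yes, F is conservative. φ = -3*x**2 + 4*y**2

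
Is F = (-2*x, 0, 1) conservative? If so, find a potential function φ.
Yes, F is conservative. φ = -x**2 + z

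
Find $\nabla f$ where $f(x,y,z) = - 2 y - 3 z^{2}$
(0, -2, -6*z)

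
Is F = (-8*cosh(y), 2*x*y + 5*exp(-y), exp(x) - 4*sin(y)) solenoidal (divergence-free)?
No, ∇·F = 2*x - 5*exp(-y)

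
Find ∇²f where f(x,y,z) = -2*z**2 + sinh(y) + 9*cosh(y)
sinh(y) + 9*cosh(y) - 4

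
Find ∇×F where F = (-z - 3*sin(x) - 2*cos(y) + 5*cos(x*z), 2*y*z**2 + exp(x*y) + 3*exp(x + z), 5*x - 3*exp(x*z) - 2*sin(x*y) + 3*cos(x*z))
(-2*x*cos(x*y) - 4*y*z - 3*exp(x + z), -5*x*sin(x*z) + 2*y*cos(x*y) + 3*z*exp(x*z) + 3*z*sin(x*z) - 6, y*exp(x*y) + 3*exp(x + z) - 2*sin(y))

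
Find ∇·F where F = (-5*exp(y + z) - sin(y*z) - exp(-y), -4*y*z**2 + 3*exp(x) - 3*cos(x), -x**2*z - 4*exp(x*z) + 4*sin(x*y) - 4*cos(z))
-x**2 - 4*x*exp(x*z) - 4*z**2 + 4*sin(z)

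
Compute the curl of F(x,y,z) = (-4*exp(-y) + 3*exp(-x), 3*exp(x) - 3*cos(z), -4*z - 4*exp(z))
(-3*sin(z), 0, 3*exp(x) - 4*exp(-y))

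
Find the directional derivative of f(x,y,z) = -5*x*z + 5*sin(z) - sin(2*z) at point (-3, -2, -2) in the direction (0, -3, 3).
sqrt(2)*(5*cos(2) - 2*cos(4) + 15)/2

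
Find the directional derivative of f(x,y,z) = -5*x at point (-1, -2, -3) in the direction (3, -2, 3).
-15*sqrt(22)/22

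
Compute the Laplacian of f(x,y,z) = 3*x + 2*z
0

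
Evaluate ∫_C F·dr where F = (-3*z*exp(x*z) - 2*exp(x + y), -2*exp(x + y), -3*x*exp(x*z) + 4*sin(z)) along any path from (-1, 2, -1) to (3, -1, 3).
-3*exp(9) - 2*exp(2) + 4*cos(1) - 4*cos(3) + 5*E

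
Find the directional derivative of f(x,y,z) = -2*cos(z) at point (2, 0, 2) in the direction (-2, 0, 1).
2*sqrt(5)*sin(2)/5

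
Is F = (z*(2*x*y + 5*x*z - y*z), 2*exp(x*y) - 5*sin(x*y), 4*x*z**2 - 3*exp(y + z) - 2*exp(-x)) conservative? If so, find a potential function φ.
No, ∇×F = (-3*exp(y + z), 2*x*y + 10*x*z - 2*y*z - 4*z**2 - 2*exp(-x), 2*y*exp(x*y) - 5*y*cos(x*y) - z*(2*x - z)) ≠ 0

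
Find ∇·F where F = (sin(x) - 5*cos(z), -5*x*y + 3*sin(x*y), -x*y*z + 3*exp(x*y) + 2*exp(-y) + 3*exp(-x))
-x*y + 3*x*cos(x*y) - 5*x + cos(x)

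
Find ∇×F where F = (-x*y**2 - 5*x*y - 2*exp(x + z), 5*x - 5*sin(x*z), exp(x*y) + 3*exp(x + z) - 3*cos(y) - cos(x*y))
(x*exp(x*y) + x*sin(x*y) + 5*x*cos(x*z) + 3*sin(y), -y*exp(x*y) - y*sin(x*y) - 5*exp(x + z), 2*x*y + 5*x - 5*z*cos(x*z) + 5)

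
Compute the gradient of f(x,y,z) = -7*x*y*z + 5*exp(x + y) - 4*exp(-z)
(-7*y*z + 5*exp(x + y), -7*x*z + 5*exp(x + y), -7*x*y + 4*exp(-z))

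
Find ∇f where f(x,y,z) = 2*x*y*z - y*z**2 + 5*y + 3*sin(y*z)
(2*y*z, 2*x*z - z**2 + 3*z*cos(y*z) + 5, y*(2*x - 2*z + 3*cos(y*z)))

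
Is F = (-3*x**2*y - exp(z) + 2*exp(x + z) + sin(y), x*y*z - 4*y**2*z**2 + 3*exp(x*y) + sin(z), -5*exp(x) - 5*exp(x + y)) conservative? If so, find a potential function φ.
No, ∇×F = (-x*y + 8*y**2*z - 5*exp(x + y) - cos(z), 5*exp(x) - exp(z) + 5*exp(x + y) + 2*exp(x + z), 3*x**2 + y*z + 3*y*exp(x*y) - cos(y)) ≠ 0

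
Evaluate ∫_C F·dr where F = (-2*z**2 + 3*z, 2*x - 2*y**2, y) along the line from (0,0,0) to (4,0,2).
4/3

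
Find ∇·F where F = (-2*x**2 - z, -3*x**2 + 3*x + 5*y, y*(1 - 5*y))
5 - 4*x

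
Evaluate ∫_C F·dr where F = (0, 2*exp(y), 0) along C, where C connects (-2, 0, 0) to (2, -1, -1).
-2 + 2*exp(-1)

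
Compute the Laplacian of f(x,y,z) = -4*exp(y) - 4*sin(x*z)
4*x**2*sin(x*z) + 4*z**2*sin(x*z) - 4*exp(y)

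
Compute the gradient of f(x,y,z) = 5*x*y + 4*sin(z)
(5*y, 5*x, 4*cos(z))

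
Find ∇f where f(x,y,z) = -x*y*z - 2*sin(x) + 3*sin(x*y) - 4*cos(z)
(-y*z + 3*y*cos(x*y) - 2*cos(x), x*(-z + 3*cos(x*y)), -x*y + 4*sin(z))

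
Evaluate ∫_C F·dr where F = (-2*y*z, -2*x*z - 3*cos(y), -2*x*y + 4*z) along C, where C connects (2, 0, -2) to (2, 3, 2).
-24 - 3*sin(3)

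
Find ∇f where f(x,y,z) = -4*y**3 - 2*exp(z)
(0, -12*y**2, -2*exp(z))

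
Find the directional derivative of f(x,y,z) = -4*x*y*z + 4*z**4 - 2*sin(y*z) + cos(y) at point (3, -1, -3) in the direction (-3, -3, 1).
-sqrt(19)*(16*cos(3) + 3*sin(1) + 492)/19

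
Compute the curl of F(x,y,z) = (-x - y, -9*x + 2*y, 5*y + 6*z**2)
(5, 0, -8)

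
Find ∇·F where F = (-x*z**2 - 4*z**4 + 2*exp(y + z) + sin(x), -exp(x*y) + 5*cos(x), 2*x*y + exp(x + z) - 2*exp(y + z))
-x*exp(x*y) - z**2 + exp(x + z) - 2*exp(y + z) + cos(x)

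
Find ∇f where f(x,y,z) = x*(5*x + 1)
(10*x + 1, 0, 0)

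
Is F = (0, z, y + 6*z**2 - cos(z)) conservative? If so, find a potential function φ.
Yes, F is conservative. φ = y*z + 2*z**3 - sin(z)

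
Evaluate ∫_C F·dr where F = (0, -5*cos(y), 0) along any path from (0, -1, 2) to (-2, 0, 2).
-5*sin(1)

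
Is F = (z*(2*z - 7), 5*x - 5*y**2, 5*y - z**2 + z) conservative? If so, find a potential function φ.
No, ∇×F = (5, 4*z - 7, 5) ≠ 0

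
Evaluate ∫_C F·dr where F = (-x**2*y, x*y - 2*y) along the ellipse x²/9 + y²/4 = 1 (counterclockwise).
27*pi/2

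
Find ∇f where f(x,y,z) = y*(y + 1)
(0, 2*y + 1, 0)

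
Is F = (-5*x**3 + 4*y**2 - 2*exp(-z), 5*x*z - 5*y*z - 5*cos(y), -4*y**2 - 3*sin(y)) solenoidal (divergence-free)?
No, ∇·F = -15*x**2 - 5*z + 5*sin(y)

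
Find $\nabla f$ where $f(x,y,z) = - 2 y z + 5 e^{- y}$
(0, -2*z - 5*exp(-y), -2*y)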